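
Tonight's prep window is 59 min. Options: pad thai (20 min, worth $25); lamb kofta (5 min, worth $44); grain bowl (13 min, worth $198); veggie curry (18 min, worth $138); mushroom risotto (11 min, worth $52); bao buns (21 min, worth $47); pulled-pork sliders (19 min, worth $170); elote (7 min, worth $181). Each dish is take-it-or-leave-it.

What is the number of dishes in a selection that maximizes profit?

4

Best achievable profit is 687.
One optimal bundle: grain bowl + veggie curry + pulled-pork sliders + elote (57 min).
All optima have 4 dishes.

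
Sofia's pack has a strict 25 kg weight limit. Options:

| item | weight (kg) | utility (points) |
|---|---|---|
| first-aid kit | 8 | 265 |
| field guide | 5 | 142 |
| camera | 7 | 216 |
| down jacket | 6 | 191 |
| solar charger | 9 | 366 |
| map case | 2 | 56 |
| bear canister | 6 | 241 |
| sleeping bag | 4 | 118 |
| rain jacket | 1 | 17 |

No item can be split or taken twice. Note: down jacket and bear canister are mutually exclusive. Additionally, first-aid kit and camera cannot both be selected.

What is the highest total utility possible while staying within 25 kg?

Best packing: first-aid kit + solar charger + map case + bear canister — 25 kg, 928 total.
Next best is camera + solar charger + map case + bear canister + rain jacket at 896 (25 kg) — short by 32.

928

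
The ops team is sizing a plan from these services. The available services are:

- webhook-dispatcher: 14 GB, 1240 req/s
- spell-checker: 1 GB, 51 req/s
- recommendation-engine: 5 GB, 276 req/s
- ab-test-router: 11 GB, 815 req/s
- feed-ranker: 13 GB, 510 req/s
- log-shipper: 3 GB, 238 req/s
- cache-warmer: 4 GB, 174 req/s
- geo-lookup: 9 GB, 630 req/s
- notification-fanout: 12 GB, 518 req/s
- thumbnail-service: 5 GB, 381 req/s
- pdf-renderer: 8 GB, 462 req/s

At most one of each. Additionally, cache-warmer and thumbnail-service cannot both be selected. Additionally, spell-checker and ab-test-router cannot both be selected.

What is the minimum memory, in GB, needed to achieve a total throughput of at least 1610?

19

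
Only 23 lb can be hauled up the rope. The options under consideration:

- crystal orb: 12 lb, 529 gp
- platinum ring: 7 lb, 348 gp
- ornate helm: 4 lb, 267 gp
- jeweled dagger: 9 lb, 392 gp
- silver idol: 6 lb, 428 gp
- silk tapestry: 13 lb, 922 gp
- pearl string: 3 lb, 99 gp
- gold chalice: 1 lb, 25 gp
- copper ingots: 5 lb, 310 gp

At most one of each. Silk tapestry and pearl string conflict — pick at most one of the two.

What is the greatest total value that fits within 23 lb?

1617

Best packing: ornate helm + silver idol + silk tapestry — 23 lb, 1617 total.
No other feasible combination exceeds 1617.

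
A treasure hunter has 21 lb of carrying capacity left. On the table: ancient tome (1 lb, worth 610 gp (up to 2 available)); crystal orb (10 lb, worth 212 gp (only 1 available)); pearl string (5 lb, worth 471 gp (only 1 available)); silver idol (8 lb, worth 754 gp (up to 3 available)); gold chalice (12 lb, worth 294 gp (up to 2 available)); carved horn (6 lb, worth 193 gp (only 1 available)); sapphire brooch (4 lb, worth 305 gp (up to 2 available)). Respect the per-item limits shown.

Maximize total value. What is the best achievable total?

2750

By value per lb: ancient tome 610.00, silver idol 94.25, pearl string 94.20, sapphire brooch 76.25 lead.
Taking the top-ratio items first gives 2×ancient tome + 2×silver idol for 2728 (18 lb).
The 8 lb tied up in silver idol is better spent on pearl string + sapphire brooch — total rises to 2750 (19 lb).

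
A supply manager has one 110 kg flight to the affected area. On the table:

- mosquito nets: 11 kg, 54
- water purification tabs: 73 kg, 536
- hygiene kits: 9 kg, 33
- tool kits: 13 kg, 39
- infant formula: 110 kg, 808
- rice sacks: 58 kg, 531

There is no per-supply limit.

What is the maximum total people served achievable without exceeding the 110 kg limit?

Ranking by ratio (people served/kg): rice sacks 9.16, infant formula 7.35, water purification tabs 7.34.
Filling by ratio: 4×mosquito nets + rice sacks for 747, with 8 kg left unused.
Replace 4×mosquito nets and rice sacks with infant formula: the trade gains 61 net, giving 808 at 110 kg.
Nothing else within 110 kg beats 808.

808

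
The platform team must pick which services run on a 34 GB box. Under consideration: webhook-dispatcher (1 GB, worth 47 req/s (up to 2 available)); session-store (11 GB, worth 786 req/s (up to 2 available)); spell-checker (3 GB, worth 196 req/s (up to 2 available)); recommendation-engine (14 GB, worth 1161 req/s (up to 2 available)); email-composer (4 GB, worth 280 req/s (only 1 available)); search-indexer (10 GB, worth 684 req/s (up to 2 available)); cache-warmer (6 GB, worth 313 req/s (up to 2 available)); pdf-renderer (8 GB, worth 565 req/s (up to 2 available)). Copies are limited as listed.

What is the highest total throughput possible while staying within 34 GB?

2714

Ranking by ratio (throughput/GB): recommendation-engine 82.93, session-store 71.45, pdf-renderer 70.62, email-composer 70.00.
A density-first pass picks 2×webhook-dispatcher + 2×recommendation-engine + email-composer — 2696 at 34 GB.
The 6 GB tied up in 2×webhook-dispatcher and email-composer is better spent on 2×spell-checker — total rises to 2714 (34 GB).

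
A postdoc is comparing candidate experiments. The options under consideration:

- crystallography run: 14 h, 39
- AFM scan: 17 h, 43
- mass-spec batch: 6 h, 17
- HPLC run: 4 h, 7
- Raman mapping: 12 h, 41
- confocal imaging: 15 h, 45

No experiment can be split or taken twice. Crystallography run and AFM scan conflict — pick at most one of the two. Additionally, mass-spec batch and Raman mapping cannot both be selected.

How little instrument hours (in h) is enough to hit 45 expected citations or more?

15

Need the lightest bundle worth ≥ 45.
Taking confocal imaging gives 45 (≥ 45) for 15 h.
Below 15 h the best achievable stays under 45.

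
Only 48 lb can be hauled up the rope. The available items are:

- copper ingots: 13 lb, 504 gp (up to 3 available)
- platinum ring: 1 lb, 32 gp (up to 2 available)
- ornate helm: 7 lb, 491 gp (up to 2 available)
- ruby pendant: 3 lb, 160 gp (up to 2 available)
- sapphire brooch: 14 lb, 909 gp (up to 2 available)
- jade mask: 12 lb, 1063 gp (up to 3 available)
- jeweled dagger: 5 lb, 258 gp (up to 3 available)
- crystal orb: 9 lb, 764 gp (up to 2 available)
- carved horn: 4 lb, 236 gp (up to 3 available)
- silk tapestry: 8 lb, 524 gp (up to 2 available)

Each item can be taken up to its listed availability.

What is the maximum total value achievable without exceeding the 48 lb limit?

4113

Best packing: ruby pendant + 3×jade mask + crystal orb — 48 lb, 4113 total.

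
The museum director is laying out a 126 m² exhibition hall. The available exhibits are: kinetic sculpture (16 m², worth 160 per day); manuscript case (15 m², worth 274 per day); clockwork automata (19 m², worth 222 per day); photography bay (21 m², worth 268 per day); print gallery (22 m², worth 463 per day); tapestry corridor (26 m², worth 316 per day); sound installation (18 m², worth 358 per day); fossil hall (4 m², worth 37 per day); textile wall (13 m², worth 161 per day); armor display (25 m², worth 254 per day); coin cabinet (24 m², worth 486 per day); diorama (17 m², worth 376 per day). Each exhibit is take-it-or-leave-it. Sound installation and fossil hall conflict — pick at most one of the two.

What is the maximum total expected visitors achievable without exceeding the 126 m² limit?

Taking kinetic sculpture + manuscript case + print gallery + sound installation + textile wall + coin cabinet + diorama: 125 m² used, 2278 in expected visitors.

2278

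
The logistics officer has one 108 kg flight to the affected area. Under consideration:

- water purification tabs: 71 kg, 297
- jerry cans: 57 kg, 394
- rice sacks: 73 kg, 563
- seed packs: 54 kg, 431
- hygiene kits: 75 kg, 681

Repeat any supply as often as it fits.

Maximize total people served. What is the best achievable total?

862

Density check — hygiene kits 9.08, seed packs 7.98, rice sacks 7.71, jerry cans 6.91 are the best per kg.
Greedy by ratio would take hygiene kits: 75 kg used, total 681.
The 75 kg tied up in hygiene kits is better spent on 2×seed packs — total rises to 862 (108 kg).
No other feasible combination exceeds 862.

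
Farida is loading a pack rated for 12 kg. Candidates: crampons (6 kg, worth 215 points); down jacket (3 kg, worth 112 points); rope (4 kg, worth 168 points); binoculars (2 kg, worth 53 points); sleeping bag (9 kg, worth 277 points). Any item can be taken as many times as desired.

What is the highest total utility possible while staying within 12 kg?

3×rope uses 12 of the 12 kg and totals 504.

504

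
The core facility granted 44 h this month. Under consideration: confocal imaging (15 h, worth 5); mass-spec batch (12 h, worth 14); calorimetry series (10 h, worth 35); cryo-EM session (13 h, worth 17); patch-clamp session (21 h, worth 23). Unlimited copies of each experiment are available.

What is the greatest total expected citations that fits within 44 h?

140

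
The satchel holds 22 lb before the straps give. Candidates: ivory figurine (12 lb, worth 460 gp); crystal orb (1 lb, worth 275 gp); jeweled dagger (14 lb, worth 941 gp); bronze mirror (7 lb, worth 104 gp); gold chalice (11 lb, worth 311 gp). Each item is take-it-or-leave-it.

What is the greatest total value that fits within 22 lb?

1320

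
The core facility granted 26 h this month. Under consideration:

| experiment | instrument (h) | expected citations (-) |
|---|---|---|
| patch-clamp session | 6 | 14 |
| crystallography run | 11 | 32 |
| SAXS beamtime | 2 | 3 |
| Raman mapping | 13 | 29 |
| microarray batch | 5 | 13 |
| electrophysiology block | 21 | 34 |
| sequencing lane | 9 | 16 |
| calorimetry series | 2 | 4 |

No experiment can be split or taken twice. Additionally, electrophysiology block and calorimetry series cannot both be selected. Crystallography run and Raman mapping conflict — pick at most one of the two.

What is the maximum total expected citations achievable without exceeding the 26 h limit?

66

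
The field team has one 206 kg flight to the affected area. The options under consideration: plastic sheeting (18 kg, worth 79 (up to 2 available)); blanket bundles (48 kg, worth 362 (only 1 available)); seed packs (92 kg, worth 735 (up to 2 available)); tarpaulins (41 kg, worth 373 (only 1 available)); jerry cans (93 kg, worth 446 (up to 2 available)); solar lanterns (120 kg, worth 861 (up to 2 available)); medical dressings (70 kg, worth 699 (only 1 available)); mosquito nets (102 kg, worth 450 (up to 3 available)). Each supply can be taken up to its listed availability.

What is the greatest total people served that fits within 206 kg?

By people served per kg: medical dressings 9.99, tarpaulins 9.10, seed packs 7.99, blanket bundles 7.54 lead.
Seed packs + tarpaulins + medical dressings uses 203 of the 206 kg and totals 1807.
Nothing else within 206 kg beats 1807.

1807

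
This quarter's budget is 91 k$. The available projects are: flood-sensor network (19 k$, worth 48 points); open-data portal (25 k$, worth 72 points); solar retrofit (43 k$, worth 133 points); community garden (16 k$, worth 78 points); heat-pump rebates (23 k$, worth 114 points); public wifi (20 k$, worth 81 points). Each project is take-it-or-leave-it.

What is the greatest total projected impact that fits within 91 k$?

345

The ratio ordering already packs tightly: open-data portal + community garden + heat-pump rebates + public wifi, 84 k$, 345.
The spare 7 k$ is too small for any remaining project, and no exchange beats 345.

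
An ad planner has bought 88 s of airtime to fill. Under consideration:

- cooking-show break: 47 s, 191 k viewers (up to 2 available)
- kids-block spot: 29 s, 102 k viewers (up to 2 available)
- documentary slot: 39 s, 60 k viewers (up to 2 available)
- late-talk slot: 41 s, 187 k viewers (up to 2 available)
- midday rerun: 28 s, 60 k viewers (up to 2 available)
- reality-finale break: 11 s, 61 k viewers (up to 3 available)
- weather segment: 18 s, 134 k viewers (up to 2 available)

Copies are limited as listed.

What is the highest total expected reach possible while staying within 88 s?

Ranking by ratio (expected reach/s): weather segment 7.44, reality-finale break 5.55, late-talk slot 4.56.
A density-first pass picks 3×reality-finale break + 2×weather segment — 451 at 69 s.
Dropping 2×reality-finale break frees 22 s; slotting in late-talk slot (41 s) lifts the total to 516 at 88 s.
That's the maximum — no swap from here does better than 516.

516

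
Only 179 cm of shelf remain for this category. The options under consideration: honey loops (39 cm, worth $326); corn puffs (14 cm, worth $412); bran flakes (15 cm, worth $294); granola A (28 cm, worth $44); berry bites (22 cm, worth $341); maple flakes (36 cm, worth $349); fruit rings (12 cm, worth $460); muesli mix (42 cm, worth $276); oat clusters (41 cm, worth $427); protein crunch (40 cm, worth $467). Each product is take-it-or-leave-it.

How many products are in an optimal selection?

Best achievable weekly sales is 2649.
honey loops + corn puffs + bran flakes + berry bites + maple flakes + fruit rings + protein crunch hits 2649 at 178 cm.
All optima have 7 products.

7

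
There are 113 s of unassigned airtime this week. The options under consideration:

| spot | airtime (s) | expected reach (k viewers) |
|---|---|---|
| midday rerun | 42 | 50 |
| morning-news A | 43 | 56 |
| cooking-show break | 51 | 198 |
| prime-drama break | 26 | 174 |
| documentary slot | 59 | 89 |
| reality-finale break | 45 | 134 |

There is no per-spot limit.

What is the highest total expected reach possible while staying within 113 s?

696

Taking 4×prime-drama break: 104 s used, 696 in expected reach.
No other feasible combination exceeds 696.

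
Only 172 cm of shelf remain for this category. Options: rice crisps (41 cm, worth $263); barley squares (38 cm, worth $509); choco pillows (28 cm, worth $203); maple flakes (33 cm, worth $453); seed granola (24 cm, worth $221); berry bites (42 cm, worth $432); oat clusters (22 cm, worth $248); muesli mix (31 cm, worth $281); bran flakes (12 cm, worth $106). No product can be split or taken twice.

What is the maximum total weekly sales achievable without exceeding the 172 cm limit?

Density check — maple flakes 13.73, barley squares 13.39, oat clusters 11.27, berry bites 10.29 are the best per cm.
The ratio ordering already packs tightly: barley squares + maple flakes + seed granola + berry bites + oat clusters + bran flakes, 171 cm, 1969.
Every other selection either busts 172 cm or fails to beat 1969.

1969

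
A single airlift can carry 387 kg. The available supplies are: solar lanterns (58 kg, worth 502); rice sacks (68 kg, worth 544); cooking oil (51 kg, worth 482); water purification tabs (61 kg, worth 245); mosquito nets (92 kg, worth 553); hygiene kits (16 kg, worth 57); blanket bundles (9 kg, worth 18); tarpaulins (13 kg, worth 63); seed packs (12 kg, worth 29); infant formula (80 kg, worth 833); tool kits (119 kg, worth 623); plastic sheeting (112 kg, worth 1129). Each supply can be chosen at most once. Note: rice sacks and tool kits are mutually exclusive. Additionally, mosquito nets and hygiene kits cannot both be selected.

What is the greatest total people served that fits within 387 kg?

Ranking by ratio (people served/kg): infant formula 10.41, plastic sheeting 10.08, cooking oil 9.45, solar lanterns 8.66.
Best packing: solar lanterns + rice sacks + cooking oil + tarpaulins + infant formula + plastic sheeting — 382 kg, 3553 total.
Runner-up solar lanterns + rice sacks + cooking oil + hygiene kits + infant formula + plastic sheeting tops out at 3547.

3553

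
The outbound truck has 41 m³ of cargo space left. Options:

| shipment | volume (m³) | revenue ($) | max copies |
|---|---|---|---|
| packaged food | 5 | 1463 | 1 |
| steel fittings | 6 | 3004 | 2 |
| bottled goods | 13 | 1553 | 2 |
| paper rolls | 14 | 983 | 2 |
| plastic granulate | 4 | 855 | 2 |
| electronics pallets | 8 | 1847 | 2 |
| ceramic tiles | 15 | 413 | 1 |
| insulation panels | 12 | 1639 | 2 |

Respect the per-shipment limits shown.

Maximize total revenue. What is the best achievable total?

12875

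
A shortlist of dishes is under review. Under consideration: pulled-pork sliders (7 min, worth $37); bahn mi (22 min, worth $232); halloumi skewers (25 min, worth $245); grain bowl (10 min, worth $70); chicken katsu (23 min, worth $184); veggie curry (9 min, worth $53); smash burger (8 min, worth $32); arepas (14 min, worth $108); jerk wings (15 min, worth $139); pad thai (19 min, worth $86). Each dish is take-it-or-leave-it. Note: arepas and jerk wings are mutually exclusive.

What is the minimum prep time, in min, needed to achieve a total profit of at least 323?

Minimise min subject to total profit ≥ 323.
Taking bahn mi + arepas gives 340 (≥ 323) for 36 min.
Below 36 min the best achievable stays under 323.

36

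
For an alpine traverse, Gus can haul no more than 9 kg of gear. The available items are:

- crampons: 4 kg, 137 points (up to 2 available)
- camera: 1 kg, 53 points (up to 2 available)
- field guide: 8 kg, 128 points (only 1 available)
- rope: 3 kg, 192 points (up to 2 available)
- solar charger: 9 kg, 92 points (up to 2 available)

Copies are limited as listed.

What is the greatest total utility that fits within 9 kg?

2×camera + 2×rope uses 8 of the 9 kg and totals 490.

490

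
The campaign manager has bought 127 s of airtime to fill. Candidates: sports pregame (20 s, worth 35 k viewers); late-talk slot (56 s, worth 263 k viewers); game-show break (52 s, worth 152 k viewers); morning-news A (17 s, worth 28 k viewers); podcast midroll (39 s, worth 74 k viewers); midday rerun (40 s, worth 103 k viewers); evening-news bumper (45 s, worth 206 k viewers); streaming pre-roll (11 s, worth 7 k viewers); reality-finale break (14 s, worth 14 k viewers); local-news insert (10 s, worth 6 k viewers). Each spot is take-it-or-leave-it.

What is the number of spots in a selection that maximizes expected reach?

3

The maximum expected reach within 127 s is 504.
sports pregame + late-talk slot + evening-news bumper hits 504 at 121 s.
All optima have 3 spots.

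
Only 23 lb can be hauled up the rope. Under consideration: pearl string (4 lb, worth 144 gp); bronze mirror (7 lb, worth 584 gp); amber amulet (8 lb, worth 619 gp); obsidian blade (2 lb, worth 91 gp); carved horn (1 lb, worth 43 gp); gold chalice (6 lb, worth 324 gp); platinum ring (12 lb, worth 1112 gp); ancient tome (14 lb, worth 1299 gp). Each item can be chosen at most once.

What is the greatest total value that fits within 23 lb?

1974

The ratio ordering already packs tightly: bronze mirror + obsidian blade + ancient tome, 23 lb, 1974.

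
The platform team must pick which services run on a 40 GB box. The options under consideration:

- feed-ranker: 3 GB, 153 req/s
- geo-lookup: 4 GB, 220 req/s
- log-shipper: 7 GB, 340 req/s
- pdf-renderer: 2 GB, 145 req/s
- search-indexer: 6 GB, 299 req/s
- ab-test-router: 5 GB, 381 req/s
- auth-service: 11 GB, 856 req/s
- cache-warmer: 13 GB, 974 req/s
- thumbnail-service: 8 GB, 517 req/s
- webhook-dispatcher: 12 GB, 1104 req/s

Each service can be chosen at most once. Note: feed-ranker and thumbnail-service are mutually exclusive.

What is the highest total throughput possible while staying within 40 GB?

3154

Filling by ratio: pdf-renderer + ab-test-router + auth-service + thumbnail-service + webhook-dispatcher for 3003, with 2 GB left unused.
But geo-lookup + auth-service + cache-warmer + webhook-dispatcher fits in 40 GB and reaches 3154.
That's the maximum — no feasible swap from here does better than 3154.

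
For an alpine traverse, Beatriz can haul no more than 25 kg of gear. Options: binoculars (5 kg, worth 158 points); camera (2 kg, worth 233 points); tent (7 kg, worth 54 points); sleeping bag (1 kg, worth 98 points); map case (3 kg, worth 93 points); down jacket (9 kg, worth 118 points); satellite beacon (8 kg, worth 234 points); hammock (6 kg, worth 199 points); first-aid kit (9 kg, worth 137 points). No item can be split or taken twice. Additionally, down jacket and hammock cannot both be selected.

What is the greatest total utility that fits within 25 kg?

1015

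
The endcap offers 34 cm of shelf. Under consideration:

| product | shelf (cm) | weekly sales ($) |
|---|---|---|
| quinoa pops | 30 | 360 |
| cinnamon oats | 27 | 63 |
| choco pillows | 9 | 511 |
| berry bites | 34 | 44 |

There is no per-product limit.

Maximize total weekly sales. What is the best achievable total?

Taking 3×choco pillows: 27 cm used, 1533 in weekly sales.
The spare 7 cm is too small for any remaining product, and no exchange beats 1533.

1533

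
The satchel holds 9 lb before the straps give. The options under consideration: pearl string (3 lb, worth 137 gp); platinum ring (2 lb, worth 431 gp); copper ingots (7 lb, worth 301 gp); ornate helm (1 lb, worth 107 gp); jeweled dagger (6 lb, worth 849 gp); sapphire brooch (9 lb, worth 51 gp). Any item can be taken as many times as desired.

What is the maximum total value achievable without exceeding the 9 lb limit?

1831

Density check — platinum ring 215.50, jeweled dagger 141.50, ornate helm 107.00 are the best per lb.
Taking 4×platinum ring + ornate helm: 9 lb used, 1831 in value.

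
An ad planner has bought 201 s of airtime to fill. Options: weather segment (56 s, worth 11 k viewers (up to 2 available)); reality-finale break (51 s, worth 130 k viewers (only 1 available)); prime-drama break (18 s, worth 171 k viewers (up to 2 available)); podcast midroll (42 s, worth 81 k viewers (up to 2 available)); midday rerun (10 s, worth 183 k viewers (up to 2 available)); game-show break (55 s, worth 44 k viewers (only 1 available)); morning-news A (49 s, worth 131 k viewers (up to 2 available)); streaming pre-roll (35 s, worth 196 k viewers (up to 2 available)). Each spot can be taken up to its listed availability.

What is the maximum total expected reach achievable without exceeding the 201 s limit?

Density check — midday rerun 18.30, prime-drama break 9.50, streaming pre-roll 5.60 are the best per s.
Taking 2×prime-drama break + 2×midday rerun + morning-news A + 2×streaming pre-roll: 175 s used, 1231 in expected reach.
The spare 26 s is too small for any remaining spot, and no exchange beats 1231.

1231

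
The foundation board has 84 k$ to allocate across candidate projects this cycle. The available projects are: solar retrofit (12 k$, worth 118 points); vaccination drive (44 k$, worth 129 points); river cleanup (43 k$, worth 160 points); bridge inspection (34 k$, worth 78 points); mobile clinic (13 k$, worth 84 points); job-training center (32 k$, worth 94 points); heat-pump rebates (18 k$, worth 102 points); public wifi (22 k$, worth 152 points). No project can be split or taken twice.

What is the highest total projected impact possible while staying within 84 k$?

466

Density check — solar retrofit 9.83, public wifi 6.91, mobile clinic 6.46 are the best per k$.
The ratio heuristic lands on solar retrofit + mobile clinic + heat-pump rebates + public wifi (456) but leaves 19 k$ idle.
Dropping mobile clinic frees 13 k$; slotting in job-training center (32 k$) lifts the total to 466 at 84 k$.
Next best is solar retrofit + mobile clinic + heat-pump rebates + public wifi at 456 (65 k$) — short by 10.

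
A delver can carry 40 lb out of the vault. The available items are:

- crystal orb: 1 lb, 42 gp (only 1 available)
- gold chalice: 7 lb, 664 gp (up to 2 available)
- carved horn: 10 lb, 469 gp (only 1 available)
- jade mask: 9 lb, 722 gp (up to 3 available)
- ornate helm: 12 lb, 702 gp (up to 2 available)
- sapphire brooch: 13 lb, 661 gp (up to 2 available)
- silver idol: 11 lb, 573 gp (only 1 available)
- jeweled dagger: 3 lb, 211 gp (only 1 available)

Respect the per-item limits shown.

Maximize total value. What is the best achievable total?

The ratio heuristic lands on crystal orb + 2×gold chalice + 2×jade mask + jeweled dagger (3025) but leaves 4 lb idle.
Replace gold chalice with jade mask: the trade gains 58 net, giving 3083 at 38 lb.
Every other selection either busts 40 lb or exceeds an availability limit or fails to beat 3083.

3083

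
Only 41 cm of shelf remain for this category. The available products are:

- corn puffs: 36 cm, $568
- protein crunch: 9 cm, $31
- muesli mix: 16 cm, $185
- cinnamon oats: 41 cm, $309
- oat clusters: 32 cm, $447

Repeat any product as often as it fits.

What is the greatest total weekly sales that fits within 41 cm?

Corn puffs uses 36 of the 41 cm and totals 568.
No other feasible combination exceeds 568.

568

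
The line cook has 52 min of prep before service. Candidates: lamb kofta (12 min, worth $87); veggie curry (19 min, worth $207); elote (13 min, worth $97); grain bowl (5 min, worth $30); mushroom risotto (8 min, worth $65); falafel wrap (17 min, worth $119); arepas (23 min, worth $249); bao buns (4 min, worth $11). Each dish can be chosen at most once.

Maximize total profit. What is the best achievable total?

By profit per min: veggie curry 10.89, arepas 10.83, mushroom risotto 8.12, elote 7.46 lead.
Taking veggie curry + mushroom risotto + arepas: 50 min used, 521 in profit.
That's the maximum — no swap from here does better than 521.

521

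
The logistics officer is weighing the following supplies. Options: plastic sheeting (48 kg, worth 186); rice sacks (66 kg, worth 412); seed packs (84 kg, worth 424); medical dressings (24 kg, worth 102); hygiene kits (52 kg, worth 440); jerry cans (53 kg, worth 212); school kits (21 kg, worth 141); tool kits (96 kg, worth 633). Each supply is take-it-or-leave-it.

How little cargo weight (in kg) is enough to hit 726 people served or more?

Minimise kg subject to total people served ≥ 726.
Taking school kits + tool kits gives 774 (≥ 726) for 117 kg.
Any bundle with less than 117 kg falls short of 726.

117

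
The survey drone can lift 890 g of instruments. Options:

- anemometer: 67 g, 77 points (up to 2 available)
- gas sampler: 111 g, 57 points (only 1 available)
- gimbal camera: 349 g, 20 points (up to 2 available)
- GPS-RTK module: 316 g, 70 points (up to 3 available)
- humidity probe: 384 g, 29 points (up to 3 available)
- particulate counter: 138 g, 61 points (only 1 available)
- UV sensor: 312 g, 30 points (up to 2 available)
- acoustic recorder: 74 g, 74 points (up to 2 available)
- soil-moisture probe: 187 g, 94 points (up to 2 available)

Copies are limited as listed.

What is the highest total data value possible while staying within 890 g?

A density-first pass picks 2×anemometer + gas sampler + 2×acoustic recorder + 2×soil-moisture probe — 547 at 767 g.
Replace gas sampler with particulate counter: the trade gains 4 net, giving 551 at 794 g.

551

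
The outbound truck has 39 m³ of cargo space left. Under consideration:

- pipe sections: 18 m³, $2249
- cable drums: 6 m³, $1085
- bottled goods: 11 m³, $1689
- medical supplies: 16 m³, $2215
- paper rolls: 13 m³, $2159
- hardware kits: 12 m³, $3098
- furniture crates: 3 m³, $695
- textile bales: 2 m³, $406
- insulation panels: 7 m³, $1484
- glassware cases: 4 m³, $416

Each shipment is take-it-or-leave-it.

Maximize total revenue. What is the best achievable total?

8051

Ranking by ratio (revenue/m³): hardware kits 258.17, furniture crates 231.67, insulation panels 212.00, textile bales 203.00.
Taking the top-ratio shipments first gives cable drums + hardware kits + furniture crates + textile bales + insulation panels + glassware cases for 7184 (34 m³).
The 6 m³ tied up in textile bales and glassware cases is better spent on bottled goods — total rises to 8051 (39 m³).
Every other selection either busts 39 m³ or fails to beat 8051.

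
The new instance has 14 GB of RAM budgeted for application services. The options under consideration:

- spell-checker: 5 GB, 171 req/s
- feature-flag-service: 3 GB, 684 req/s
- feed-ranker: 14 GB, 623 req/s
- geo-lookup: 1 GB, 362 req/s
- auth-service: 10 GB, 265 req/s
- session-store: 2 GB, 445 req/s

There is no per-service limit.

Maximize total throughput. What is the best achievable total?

14×geo-lookup uses 14 of the 14 GB and totals 5068.

5068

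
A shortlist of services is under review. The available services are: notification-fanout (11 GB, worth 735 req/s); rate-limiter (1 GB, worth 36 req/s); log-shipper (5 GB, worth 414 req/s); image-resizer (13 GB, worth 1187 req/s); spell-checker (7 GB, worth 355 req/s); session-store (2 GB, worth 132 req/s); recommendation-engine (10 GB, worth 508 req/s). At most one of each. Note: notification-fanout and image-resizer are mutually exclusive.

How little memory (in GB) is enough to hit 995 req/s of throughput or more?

13

Look for the lowest-memory combination reaching 995.
Taking image-resizer gives 1187 (≥ 995) for 13 GB.
Any bundle with less than 13 GB falls short of 995.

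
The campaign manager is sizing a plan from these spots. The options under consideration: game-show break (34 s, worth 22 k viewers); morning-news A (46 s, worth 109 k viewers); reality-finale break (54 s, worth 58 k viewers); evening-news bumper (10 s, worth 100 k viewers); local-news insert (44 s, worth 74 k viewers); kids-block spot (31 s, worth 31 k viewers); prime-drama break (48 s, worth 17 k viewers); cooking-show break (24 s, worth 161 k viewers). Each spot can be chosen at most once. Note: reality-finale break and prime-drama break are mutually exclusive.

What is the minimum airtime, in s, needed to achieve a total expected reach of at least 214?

34

Need the lightest bundle worth ≥ 214.
Taking evening-news bumper + cooking-show break gives 261 (≥ 214) for 34 s.
Any bundle with less than 34 s falls short of 214.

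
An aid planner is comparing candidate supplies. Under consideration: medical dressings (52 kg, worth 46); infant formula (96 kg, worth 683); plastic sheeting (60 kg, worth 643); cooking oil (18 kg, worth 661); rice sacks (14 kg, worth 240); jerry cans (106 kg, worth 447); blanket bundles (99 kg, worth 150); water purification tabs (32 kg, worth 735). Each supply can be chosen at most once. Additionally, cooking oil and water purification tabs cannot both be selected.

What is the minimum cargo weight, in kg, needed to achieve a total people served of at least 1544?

92

Minimise kg subject to total people served ≥ 1544.
plastic sheeting + cooking oil + rice sacks: 1544 people served at 92 kg.
No combination under 92 kg hits 1544.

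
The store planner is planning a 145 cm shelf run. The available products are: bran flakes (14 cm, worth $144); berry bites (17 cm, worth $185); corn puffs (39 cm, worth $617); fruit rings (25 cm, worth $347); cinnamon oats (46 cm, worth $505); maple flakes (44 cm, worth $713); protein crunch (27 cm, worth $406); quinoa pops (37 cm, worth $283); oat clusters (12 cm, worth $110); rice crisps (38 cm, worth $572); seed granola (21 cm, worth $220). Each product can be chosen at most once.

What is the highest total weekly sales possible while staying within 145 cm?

The ratio heuristic lands on berry bites + corn puffs + maple flakes + rice crisps (2087) but leaves 7 cm idle.
Replace berry bites with seed granola: the trade gains 35 net, giving 2122 at 142 cm.

2122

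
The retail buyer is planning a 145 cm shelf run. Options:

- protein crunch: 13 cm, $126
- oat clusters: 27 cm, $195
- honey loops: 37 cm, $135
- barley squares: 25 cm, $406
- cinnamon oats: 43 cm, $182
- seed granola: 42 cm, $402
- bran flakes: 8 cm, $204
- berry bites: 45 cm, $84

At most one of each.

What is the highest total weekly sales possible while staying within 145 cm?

1389

Density check — bran flakes 25.50, barley squares 16.24, protein crunch 9.69, seed granola 9.57 are the best per cm.
Greedy by ratio would take protein crunch + oat clusters + barley squares + seed granola + bran flakes: 115 cm used, total 1333.
Replace protein crunch with cinnamon oats: the trade gains 56 net, giving 1389 at 145 cm.
That's the maximum — no swap from here does better than 1389.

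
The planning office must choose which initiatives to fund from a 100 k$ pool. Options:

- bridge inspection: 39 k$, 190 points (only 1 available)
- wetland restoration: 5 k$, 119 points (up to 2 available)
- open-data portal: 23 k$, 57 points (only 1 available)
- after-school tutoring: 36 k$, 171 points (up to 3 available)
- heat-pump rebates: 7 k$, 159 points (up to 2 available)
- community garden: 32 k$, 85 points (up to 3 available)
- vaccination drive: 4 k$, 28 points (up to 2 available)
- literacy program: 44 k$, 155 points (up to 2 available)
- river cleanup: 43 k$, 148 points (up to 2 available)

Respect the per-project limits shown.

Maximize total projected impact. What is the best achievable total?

926

By projected impact per k$: wetland restoration 23.80, heat-pump rebates 22.71, vaccination drive 7.00 lead.
Taking the top-ratio projects first gives bridge inspection + 2×wetland restoration + open-data portal + 2×heat-pump rebates + 2×vaccination drive for 859 (94 k$).
Replace bridge inspection and open-data portal and vaccination drive with 2×after-school tutoring: the trade gains 67 net, giving 926 at 100 k$.
Every other selection either busts 100 k$ or exceeds an availability limit or fails to beat 926.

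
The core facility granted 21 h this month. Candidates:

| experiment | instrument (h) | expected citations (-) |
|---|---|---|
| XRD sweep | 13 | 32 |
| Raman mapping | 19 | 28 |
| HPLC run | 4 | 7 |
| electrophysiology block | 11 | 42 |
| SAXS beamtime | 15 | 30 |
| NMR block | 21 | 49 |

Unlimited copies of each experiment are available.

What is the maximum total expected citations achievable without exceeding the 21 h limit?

2×HPLC run + electrophysiology block uses 19 of the 21 h and totals 56.
Nothing else within 21 h beats 56.

56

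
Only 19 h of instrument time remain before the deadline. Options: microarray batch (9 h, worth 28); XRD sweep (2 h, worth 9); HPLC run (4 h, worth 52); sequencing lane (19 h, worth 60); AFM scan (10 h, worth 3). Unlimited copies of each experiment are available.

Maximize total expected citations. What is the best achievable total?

217

XRD sweep + 4×HPLC run uses 18 of the 19 h and totals 217.
Nothing else within 19 h beats 217.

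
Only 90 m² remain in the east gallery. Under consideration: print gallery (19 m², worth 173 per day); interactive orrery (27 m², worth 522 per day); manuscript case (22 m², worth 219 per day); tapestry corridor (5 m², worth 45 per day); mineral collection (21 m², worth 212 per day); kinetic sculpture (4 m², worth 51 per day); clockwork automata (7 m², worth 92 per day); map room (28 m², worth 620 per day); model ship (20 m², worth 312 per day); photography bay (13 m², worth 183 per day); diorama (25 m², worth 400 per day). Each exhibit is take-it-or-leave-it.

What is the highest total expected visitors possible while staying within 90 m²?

Density check — map room 22.14, interactive orrery 19.33, diorama 16.00, model ship 15.60 are the best per m².
Filling by ratio: interactive orrery + clockwork automata + map room + diorama for 1634, with 3 m² left unused.
Dropping clockwork automata frees 7 m²; slotting in tapestry corridor + kinetic sculpture (9 m²) lifts the total to 1638 at 89 m².
That's the maximum — no swap from here does better than 1638.

1638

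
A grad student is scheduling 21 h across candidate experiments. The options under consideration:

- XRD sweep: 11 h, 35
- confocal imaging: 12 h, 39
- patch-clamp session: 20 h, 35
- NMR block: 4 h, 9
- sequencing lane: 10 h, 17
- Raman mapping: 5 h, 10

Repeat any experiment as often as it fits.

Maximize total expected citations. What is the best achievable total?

Filling by ratio: confocal imaging + 2×NMR block for 57, with 1 h left unused.
The 4 h tied up in NMR block is better spent on Raman mapping — total rises to 58 (21 h).

58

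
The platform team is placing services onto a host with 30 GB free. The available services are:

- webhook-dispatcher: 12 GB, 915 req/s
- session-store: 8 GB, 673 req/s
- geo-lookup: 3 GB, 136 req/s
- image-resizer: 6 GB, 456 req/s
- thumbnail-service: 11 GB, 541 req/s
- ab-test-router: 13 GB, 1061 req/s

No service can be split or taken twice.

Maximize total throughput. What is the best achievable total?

2326

The ratio ordering already packs tightly: session-store + geo-lookup + image-resizer + ab-test-router, 30 GB, 2326.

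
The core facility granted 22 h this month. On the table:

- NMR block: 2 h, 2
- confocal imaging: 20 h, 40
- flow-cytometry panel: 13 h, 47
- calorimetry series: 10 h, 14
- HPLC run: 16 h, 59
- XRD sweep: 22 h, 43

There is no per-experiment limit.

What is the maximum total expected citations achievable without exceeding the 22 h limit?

Best packing: 3×NMR block + HPLC run — 22 h, 65 total.
Nothing else within 22 h beats 65.

65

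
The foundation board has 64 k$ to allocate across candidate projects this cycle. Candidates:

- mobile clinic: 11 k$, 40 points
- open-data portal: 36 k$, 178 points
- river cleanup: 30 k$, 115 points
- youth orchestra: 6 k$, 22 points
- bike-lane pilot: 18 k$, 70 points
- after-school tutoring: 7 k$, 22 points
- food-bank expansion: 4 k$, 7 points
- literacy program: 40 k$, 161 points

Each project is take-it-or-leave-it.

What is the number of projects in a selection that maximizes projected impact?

Optimal total is 277.
One optimal bundle: open-data portal + youth orchestra + bike-lane pilot + food-bank expansion (64 k$).
Any selection reaching 277 contains exactly 4 projects.

4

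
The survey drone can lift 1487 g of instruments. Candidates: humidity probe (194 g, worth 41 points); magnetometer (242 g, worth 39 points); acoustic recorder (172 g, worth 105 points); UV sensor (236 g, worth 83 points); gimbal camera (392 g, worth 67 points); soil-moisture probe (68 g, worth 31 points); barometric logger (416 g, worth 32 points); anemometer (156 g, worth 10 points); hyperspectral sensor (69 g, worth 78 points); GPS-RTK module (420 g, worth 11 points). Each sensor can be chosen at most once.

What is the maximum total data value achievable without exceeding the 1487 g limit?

444

Humidity probe + magnetometer + acoustic recorder + UV sensor + gimbal camera + soil-moisture probe + hyperspectral sensor uses 1373 of the 1487 g and totals 444.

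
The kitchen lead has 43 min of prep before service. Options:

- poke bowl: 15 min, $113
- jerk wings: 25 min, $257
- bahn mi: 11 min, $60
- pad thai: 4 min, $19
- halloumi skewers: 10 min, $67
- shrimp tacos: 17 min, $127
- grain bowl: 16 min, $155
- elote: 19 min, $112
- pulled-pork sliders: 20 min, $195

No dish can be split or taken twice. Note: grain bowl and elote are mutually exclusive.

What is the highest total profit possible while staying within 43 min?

Jerk wings + grain bowl uses 41 of the 43 min and totals 412.
Every other selection either busts 43 min or breaks a pairing rule or fails to beat 412.

412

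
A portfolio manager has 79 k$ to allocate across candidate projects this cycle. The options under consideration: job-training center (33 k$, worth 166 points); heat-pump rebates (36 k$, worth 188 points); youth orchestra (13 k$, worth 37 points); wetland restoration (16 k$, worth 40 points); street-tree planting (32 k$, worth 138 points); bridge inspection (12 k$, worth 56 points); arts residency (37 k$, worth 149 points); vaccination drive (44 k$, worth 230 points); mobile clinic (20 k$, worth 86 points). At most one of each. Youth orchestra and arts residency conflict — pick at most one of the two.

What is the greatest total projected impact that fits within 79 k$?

396

Density check — vaccination drive 5.23, heat-pump rebates 5.22, job-training center 5.03, bridge inspection 4.67 are the best per k$.
Taking job-training center + vaccination drive: 77 k$ used, 396 in projected impact.
Runner-up bridge inspection + vaccination drive + mobile clinic tops out at 372.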